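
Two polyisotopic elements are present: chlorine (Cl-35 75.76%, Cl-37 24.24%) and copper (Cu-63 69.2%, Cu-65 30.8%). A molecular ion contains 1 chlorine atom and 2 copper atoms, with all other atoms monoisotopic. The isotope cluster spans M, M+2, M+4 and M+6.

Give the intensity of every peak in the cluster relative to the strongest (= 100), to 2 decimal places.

82.64 : 100.00 : 39.91 : 5.24

Chlorine pattern (n=1): 0.7576 : 0.2424
Copper pattern (n=2): 0.478864 : 0.426272 : 0.094864
Convolve the two distributions (both contribute in 2-u steps):
  M: 0.7576×0.478864 = 0.362787
  M+2: 0.7576×0.426272 + 0.2424×0.478864 = 0.439020
  M+4: 0.7576×0.094864 + 0.2424×0.426272 = 0.175197
  M+6: 0.2424×0.094864 = 0.022995
Scale to base peak (0.439020) = 100: 82.64 : 100.00 : 39.91 : 5.24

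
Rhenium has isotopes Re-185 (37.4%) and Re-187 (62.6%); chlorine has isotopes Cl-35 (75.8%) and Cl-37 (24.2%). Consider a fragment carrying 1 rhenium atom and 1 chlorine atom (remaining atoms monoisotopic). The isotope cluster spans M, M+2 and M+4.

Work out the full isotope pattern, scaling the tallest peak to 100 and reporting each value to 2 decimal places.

Rhenium pattern (n=1): 0.3740 : 0.6260
Chlorine pattern (n=1): 0.7580 : 0.2420
Convolve the two distributions (both contribute in 2-u steps):
  M: 0.3740×0.7580 = 0.283492
  M+2: 0.3740×0.2420 + 0.6260×0.7580 = 0.565016
  M+4: 0.6260×0.2420 = 0.151492
Scale to base peak (0.565016) = 100: 50.17 : 100.00 : 26.81

50.17 : 100.00 : 26.81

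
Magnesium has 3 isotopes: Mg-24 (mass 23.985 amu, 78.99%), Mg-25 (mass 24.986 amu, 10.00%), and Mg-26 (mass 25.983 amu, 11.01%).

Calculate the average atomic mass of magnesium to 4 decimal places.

Weight each isotope mass by its fractional abundance: 0.7899 × 23.985 + 0.1000 × 24.986 + 0.1101 × 25.983
= 18.94575 + 2.49860 + 2.86073 = 24.30508 amu

24.3051 amu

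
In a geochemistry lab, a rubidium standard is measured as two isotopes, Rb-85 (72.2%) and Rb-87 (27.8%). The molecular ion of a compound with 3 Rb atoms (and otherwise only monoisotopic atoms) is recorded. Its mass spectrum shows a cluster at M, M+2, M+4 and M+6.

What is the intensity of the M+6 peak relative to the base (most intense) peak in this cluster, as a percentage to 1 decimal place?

4.9%

Binomial terms of (0.722 + 0.278)^3: M 0.3764, M+2 0.4348, M+4 0.1674, M+6 0.0215 → M+2 is the base peak.
P(M+2) = C(3,1) × 0.722^2 × 0.278^1 = 3 × 0.521284 × 0.2780 = 0.434751 (base)
P(M+6) = C(3,3) × 0.722^0 × 0.278^3 = 1 × 1.0000 × 0.02148495 = 0.021485
Relative intensity = 0.021485 / 0.434751 × 100 = 4.9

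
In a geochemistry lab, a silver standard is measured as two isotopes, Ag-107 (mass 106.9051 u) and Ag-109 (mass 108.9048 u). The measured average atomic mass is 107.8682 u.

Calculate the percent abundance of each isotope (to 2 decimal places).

Writing the weighted mean with unknown fraction x of Ag-107:
106.9051·x + 108.9048·(1 − x) = 107.8682
(106.9051 − 108.9048)·x = 107.8682 − 108.9048
x = -1.0366 / -1.9997 = 0.51838 → 51.84% Ag-107, 48.16% Ag-109.

Ag-107: 51.84%, Ag-109: 48.16%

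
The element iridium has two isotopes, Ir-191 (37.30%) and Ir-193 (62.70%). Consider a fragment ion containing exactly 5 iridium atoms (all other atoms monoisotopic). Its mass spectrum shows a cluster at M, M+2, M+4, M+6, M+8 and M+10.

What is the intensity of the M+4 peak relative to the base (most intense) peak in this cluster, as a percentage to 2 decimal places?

59.49%

Term probabilities: M 0.0072, M+2 0.0607, M+4 0.2040, M+6 0.3429, M+8 0.2882, M+10 0.0969. Base peak = M+6.
P(M+6) = C(5,3) × 0.3730^2 × 0.6270^3 = 10 × 0.139129 × 0.24649188 = 0.342942 (base)
P(M+4) = C(5,2) × 0.3730^3 × 0.6270^2 = 10 × 0.05189512 × 0.393129 = 0.204015
Relative intensity = 0.204015 / 0.342942 × 100 = 59.49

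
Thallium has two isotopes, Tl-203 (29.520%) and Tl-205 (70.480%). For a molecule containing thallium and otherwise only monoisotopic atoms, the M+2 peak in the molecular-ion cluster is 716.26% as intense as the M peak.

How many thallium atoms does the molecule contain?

For n independent Tl atoms, I(M+2)/I(M) = n · (abundance Tl-205) / (abundance Tl-203) = n · 0.70480/0.29520.
n = 7.1626 × 0.29520/0.70480 = 3.00 ≈ 3

3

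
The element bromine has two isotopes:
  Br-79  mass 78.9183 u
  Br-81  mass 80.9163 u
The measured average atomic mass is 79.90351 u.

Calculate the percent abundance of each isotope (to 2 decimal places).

Br-79: 50.69%, Br-81: 49.31%

Let x be the fractional abundance of Br-79; then Br-81 has abundance 1 − x.
78.9183·x + 80.9163·(1 − x) = 79.90351
(78.9183 − 80.9163)·x = 79.90351 − 80.9163
x = -1.01279 / -1.9980 = 0.50690 → 50.69% Br-79, 49.31% Br-81.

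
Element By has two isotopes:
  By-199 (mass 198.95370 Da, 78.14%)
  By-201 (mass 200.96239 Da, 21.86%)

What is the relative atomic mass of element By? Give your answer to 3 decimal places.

199.393 Da

Ar = Σ fᵢ·mᵢ = 0.7814 × 198.95370 + 0.2186 × 200.96239
= 155.462421 + 43.930378 = 199.392799 Da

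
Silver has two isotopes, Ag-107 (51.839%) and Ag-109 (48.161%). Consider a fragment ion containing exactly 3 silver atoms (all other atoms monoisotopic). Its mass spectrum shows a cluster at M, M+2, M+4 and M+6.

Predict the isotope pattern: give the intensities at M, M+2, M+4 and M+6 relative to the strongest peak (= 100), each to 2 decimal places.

35.88 : 100.00 : 92.90 : 28.77

Each Ag atom is independently Ag-107 (p = 0.51839) or Ag-109 (q = 0.48161); the cluster is the binomial expansion (p + q)^3.
P(M) = 0.51839^3 = 0.139306
P(M+2) = 3 × 0.51839^2 × 0.48161^1 = 0.388267
P(M+4) = 3 × 0.51839^1 × 0.48161^2 = 0.360719
P(M+6) = 0.48161^3 = 0.111709
The M+2 peak is largest (0.388267); scaling to 100 gives 35.88 : 100.00 : 92.90 : 28.77.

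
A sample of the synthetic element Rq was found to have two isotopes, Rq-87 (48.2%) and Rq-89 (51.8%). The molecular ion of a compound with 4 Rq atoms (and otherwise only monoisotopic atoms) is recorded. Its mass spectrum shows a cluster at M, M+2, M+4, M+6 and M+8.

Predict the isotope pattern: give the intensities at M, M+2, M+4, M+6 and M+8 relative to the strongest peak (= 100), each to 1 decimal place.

The 4 Rq atoms are independent, so intensities follow the terms of (0.482 + 0.518)^4.
P(M) = 0.482^4 = 0.053974
P(M+2) = 4 × 0.482^3 × 0.518^1 = 0.232023
P(M+4) = 6 × 0.482^2 × 0.518^2 = 0.374029
P(M+6) = 4 × 0.482^1 × 0.518^3 = 0.267976
P(M+8) = 0.518^4 = 0.071998
The M+4 peak is largest (0.374029); scaling to 100 gives 14.4 : 62.0 : 100.0 : 71.6 : 19.2.

14.4 : 62.0 : 100.0 : 71.6 : 19.2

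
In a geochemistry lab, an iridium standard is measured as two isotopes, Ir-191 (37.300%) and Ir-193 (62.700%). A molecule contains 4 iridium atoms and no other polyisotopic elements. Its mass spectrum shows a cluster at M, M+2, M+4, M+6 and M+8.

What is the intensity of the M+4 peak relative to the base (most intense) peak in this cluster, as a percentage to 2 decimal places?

Binomial terms of (0.37300 + 0.62700)^4: M 0.0194, M+2 0.1302, M+4 0.3282, M+6 0.3678, M+8 0.1546 → M+6 is the base peak.
P(M+6) = C(4,3) × 0.37300^1 × 0.62700^3 = 4 × 0.3730 × 0.24649188 = 0.367766 (base)
P(M+4) = C(4,2) × 0.37300^2 × 0.62700^2 = 6 × 0.139129 × 0.393129 = 0.328174
Relative intensity = 0.328174 / 0.367766 × 100 = 89.23

89.23%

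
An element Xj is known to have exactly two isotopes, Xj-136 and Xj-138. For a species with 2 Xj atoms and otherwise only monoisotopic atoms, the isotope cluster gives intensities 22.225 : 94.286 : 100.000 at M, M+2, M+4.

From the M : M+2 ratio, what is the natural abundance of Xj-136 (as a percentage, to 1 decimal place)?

32.0%

Let p = fractional abundance of Xj-136. I(M+2)/I(M) = [C(2,1)·p^1·(1−p)] / p^2 = 2·(1−p)/p = 94.286/22.225 = 4.2423
(1−p)/p = 4.2423/2 = 2.1212  ⇒  p = 1/(1 + 2.1212) = 0.3204
Xj-136: 32.0%, Xj-138: 68.0%.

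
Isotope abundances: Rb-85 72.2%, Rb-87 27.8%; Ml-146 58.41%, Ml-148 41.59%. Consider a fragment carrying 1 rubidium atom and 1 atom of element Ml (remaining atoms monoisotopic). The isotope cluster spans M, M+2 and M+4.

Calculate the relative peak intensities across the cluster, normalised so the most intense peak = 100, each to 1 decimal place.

Rubidium pattern (n=1): 0.7220 : 0.2780
Element Ml pattern (n=1): 0.5841 : 0.4159
Convolve the two distributions (both contribute in 2-u steps):
  M: 0.7220×0.5841 = 0.421720
  M+2: 0.7220×0.4159 + 0.2780×0.5841 = 0.462660
  M+4: 0.2780×0.4159 = 0.115620
Scale to base peak (0.462660) = 100: 91.2 : 100.0 : 25.0

91.2 : 100.0 : 25.0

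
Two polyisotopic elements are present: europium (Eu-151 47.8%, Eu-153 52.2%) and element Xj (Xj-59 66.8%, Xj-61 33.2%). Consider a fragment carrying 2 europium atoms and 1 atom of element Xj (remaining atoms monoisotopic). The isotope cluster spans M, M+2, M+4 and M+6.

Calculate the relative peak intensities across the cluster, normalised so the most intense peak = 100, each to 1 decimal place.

37.3 : 100.0 : 85.0 : 22.1

Europium pattern (n=2): 0.228484 : 0.499032 : 0.272484
Element Xj pattern (n=1): 0.6680 : 0.3320
Convolve the two distributions (both contribute in 2-u steps):
  M: 0.228484×0.6680 = 0.152627
  M+2: 0.228484×0.3320 + 0.499032×0.6680 = 0.409210
  M+4: 0.499032×0.3320 + 0.272484×0.6680 = 0.347698
  M+6: 0.272484×0.3320 = 0.090465
Scale to base peak (0.409210) = 100: 37.3 : 100.0 : 85.0 : 22.1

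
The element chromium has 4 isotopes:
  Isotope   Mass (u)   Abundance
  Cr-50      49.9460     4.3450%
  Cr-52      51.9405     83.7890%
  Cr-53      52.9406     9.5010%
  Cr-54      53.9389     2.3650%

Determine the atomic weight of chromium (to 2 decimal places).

52.00 u

The abundance-weighted mean is 0.043450 × 49.9460 + 0.837890 × 51.9405 + 0.095010 × 52.9406 + 0.023650 × 53.9389
= 2.17015 + 43.52043 + 5.02989 + 1.27565 = 51.99612 u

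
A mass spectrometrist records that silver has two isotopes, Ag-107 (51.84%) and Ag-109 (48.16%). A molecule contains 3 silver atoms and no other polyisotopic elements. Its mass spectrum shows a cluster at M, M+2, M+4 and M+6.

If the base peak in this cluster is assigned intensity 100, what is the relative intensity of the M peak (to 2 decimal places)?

35.88

Binomial terms of (0.5184 + 0.4816)^3: M 0.1393, M+2 0.3883, M+4 0.3607, M+6 0.1117 → M+2 is the base peak.
P(M+2) = C(3,1) × 0.5184^2 × 0.4816^1 = 3 × 0.26873856 × 0.4816 = 0.388273 (base)
P(M) = C(3,0) × 0.5184^3 × 0.4816^0 = 1 × 0.13931407 × 1.0000 = 0.139314
Relative intensity = 0.139314 / 0.388273 × 100 = 35.88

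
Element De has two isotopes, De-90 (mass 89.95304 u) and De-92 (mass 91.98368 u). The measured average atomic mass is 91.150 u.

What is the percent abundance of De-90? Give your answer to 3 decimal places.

Let x be the fractional abundance of De-90; then De-92 has abundance 1 − x.
89.95304·x + 91.98368·(1 − x) = 91.150
(89.95304 − 91.98368)·x = 91.150 − 91.98368
x = -0.83368 / -2.03064 = 0.41055 → 41.055% De-90, 58.945% De-92.

41.055%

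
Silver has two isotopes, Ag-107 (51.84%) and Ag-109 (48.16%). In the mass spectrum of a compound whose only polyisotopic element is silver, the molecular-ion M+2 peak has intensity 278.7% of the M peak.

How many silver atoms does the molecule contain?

For n independent Ag atoms, I(M+2)/I(M) = n · (abundance Ag-109) / (abundance Ag-107) = n · 0.4816/0.5184.
n = 2.787 × 0.5184/0.4816 = 3.00 ≈ 3

3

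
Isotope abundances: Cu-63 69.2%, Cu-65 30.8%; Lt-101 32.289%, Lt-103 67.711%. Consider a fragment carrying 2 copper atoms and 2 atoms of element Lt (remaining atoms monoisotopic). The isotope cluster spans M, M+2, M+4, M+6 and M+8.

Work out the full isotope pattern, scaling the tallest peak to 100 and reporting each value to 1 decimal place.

Copper pattern (n=2): 0.478864 : 0.426272 : 0.094864
Element Lt pattern (n=2): 0.10425795 : 0.4372641 : 0.45847795
Convolve the two distributions (both contribute in 2-u steps):
  M: 0.478864×0.10425795 = 0.049925
  M+2: 0.478864×0.4372641 + 0.426272×0.10425795 = 0.253832
  M+4: 0.478864×0.45847795 + 0.426272×0.4372641 + 0.094864×0.10425795 = 0.415832
  M+6: 0.426272×0.45847795 + 0.094864×0.4372641 = 0.236917
  M+8: 0.094864×0.45847795 = 0.043493
Scale to base peak (0.415832) = 100: 12.0 : 61.0 : 100.0 : 57.0 : 10.5

12.0 : 61.0 : 100.0 : 57.0 : 10.5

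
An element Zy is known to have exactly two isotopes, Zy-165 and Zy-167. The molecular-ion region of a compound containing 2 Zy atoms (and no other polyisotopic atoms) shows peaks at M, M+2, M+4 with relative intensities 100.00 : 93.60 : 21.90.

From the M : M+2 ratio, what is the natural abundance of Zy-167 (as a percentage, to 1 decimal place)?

Write p for the Zy-165 fraction. I(M+2)/I(M) = [C(2,1)·p^1·(1−p)] / p^2 = 2·(1−p)/p = 93.60/100.00 = 0.9360
(1−p)/p = 0.9360/2 = 0.4680  ⇒  p = 1/(1 + 0.4680) = 0.6812
Zy-165: 68.1%, Zy-167: 31.9%.

31.9%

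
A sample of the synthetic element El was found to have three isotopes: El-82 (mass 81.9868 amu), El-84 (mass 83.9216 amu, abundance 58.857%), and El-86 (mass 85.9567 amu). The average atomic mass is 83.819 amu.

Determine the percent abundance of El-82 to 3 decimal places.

Let x and y be the fractions of El-82 and El-86. Then x + y = 1 − 0.58857 = 0.41143 and 81.9868x + 85.9567y = 83.819 − 0.58857×83.9216 = 34.425263888.
Substituting: 81.9868x + 85.9567(0.41143 − x) = 34.425263888
(81.9868 − 85.9567)x = -0.939901193  ⇒  x = 0.23676, y = 0.17467
El-82: 23.676%, El-86: 17.467%.

23.676%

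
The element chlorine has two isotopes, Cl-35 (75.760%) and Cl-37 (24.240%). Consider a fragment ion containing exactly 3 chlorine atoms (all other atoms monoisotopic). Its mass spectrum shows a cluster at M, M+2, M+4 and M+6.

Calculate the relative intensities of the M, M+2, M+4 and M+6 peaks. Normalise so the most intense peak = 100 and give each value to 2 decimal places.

Expanding (0.75760 + 0.24240)^3:
P(M) = 0.75760^3 = 0.434830
P(M+2) = 3 × 0.75760^2 × 0.24240^1 = 0.417382
P(M+4) = 3 × 0.75760^1 × 0.24240^2 = 0.133545
P(M+6) = 0.24240^3 = 0.014243
The M peak is largest (0.434830); scaling to 100 gives 100.00 : 95.99 : 30.71 : 3.28.

100.00 : 95.99 : 30.71 : 3.28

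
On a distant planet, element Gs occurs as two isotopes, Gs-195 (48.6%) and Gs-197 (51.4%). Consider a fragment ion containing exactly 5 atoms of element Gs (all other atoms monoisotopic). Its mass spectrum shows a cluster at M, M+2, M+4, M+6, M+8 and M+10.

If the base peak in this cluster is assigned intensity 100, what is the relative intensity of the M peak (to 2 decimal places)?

8.45

Binomial terms of (0.486 + 0.514)^5: M 0.0271, M+2 0.1434, M+4 0.3033, M+6 0.3207, M+8 0.1696, M+10 0.0359 → M+6 is the base peak.
P(M+6) = C(5,3) × 0.486^2 × 0.514^3 = 10 × 0.236196 × 0.13579674 = 0.320746 (base)
P(M) = C(5,0) × 0.486^5 × 0.514^0 = 1 × 0.02711324 × 1.0000 = 0.027113
Relative intensity = 0.027113 / 0.320746 × 100 = 8.45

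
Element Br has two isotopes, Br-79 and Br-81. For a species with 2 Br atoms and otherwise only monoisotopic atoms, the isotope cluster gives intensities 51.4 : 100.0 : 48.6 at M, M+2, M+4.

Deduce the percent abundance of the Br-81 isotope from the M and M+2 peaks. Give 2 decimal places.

49.31%

If p is the fraction of Br that is Br-79, then I(M+2)/I(M) = [C(2,1)·p^1·(1−p)] / p^2 = 2·(1−p)/p = 100.0/51.4 = 1.9455
(1−p)/p = 1.9455/2 = 0.9728  ⇒  p = 1/(1 + 0.9728) = 0.5069
Br-79: 50.69%, Br-81: 49.31%.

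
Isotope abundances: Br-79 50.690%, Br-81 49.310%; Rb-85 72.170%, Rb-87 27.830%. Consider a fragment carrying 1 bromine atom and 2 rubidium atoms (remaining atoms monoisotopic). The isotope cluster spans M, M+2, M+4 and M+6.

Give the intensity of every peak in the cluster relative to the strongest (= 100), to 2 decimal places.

Bromine pattern (n=1): 0.5069 : 0.4931
Rubidium pattern (n=2): 0.52085089 : 0.40169822 : 0.07745089
Convolve the two distributions (both contribute in 2-u steps):
  M: 0.5069×0.52085089 = 0.264019
  M+2: 0.5069×0.40169822 + 0.4931×0.52085089 = 0.460452
  M+4: 0.5069×0.07745089 + 0.4931×0.40169822 = 0.237337
  M+6: 0.4931×0.07745089 = 0.038191
Scale to base peak (0.460452) = 100: 57.34 : 100.00 : 51.54 : 8.29

57.34 : 100.00 : 51.54 : 8.29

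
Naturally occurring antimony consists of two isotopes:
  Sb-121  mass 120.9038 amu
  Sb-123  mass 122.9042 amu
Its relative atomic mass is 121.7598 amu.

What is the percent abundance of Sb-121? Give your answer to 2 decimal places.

57.21%

Writing the weighted mean with unknown fraction x of Sb-121:
120.9038·x + 122.9042·(1 − x) = 121.7598
(120.9038 − 122.9042)·x = 121.7598 − 122.9042
x = -1.1444 / -2.0004 = 0.57209 → 57.21% Sb-121, 42.79% Sb-123.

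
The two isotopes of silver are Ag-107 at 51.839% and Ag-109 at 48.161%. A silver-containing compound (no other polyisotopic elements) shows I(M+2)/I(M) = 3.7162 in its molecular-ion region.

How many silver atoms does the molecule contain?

The M+2/M ratio from n Ag atoms is n · q/p = n · 0.48161/0.51839.
n = 3.7162 × 0.51839/0.48161 = 4.00 ≈ 4

4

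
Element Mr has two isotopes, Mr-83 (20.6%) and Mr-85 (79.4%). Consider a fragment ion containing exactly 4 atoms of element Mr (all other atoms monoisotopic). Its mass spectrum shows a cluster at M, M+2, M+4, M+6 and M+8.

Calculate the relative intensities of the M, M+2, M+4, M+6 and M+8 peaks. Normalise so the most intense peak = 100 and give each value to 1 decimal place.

0.4 : 6.7 : 38.9 : 100.0 : 96.4

The 4 Mr atoms are independent, so intensities follow the terms of (0.206 + 0.794)^4.
P(M) = 0.206^4 = 0.001801
P(M+2) = 4 × 0.206^3 × 0.794^1 = 0.027764
P(M+4) = 6 × 0.206^2 × 0.794^2 = 0.160519
P(M+6) = 4 × 0.206^1 × 0.794^3 = 0.412467
P(M+8) = 0.794^4 = 0.397450
The M+6 peak is largest (0.412467); scaling to 100 gives 0.4 : 6.7 : 38.9 : 100.0 : 96.4.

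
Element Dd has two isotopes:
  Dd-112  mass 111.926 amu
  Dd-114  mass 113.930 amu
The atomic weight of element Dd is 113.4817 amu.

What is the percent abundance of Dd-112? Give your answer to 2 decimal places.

22.37%

Let x be the fractional abundance of Dd-112; then Dd-114 has abundance 1 − x.
111.926·x + 113.930·(1 − x) = 113.4817
(111.926 − 113.930)·x = 113.4817 − 113.930
x = -0.4483 / -2.004 = 0.22370 → 22.37% Dd-112, 77.63% Dd-114.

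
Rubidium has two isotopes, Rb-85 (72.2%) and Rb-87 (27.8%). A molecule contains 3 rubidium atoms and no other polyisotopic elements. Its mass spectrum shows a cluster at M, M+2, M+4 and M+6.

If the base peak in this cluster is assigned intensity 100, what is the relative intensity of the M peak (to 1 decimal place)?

(0.722 + 0.278)^3 gives M 0.3764, M+2 0.4348, M+4 0.1674, M+6 0.0215; the largest is M+2.
P(M+2) = C(3,1) × 0.722^2 × 0.278^1 = 3 × 0.521284 × 0.2780 = 0.434751 (base)
P(M) = C(3,0) × 0.722^3 × 0.278^0 = 1 × 0.37636705 × 1.0000 = 0.376367
Relative intensity = 0.376367 / 0.434751 × 100 = 86.6

86.6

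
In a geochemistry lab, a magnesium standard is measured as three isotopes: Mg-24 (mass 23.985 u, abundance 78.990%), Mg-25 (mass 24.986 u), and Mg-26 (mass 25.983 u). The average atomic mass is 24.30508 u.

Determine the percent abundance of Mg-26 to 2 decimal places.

11.01%

The remaining 21.010% is split between Mg-25 (fraction x) and Mg-26 (fraction 0.21010 − x).
Substituting: 24.986x + 25.983(0.21010 − x) = 5.3593285
(24.986 − 25.983)x = -0.0996998  ⇒  x = 0.10000, y = 0.11010
Mg-25: 10.00%, Mg-26: 11.01%.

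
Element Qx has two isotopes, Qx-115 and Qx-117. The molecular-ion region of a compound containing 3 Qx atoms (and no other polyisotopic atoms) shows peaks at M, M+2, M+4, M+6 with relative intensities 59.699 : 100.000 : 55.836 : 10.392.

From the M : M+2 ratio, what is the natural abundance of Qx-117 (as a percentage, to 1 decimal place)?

35.8%

Write p for the Qx-115 fraction. I(M+2)/I(M) = [C(3,1)·p^2·(1−p)] / p^3 = 3·(1−p)/p = 100.000/59.699 = 1.6751
(1−p)/p = 1.6751/3 = 0.5584  ⇒  p = 1/(1 + 0.5584) = 0.6417
Qx-115: 64.2%, Qx-117: 35.8%.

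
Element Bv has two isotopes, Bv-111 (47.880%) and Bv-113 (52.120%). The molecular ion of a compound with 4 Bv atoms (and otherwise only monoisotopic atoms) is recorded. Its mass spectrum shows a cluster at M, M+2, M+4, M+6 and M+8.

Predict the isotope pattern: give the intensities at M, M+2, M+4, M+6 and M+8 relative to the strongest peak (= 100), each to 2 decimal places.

14.07 : 61.24 : 100.00 : 72.57 : 19.75

The 4 Bv atoms are independent, so intensities follow the terms of (0.47880 + 0.52120)^4.
P(M) = 0.47880^4 = 0.052555
P(M+2) = 4 × 0.47880^3 × 0.52120^1 = 0.228837
P(M+4) = 6 × 0.47880^2 × 0.52120^2 = 0.373653
P(M+6) = 4 × 0.47880^1 × 0.52120^3 = 0.271161
P(M+8) = 0.52120^4 = 0.073793
The M+4 peak is largest (0.373653); scaling to 100 gives 14.07 : 61.24 : 100.00 : 72.57 : 19.75.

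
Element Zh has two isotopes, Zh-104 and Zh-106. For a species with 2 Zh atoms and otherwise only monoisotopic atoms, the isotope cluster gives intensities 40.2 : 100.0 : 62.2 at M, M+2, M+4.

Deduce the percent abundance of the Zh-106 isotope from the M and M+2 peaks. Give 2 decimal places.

55.43%

If p is the fraction of Zh that is Zh-104, then I(M+2)/I(M) = [C(2,1)·p^1·(1−p)] / p^2 = 2·(1−p)/p = 100.0/40.2 = 2.4876
(1−p)/p = 2.4876/2 = 1.2438  ⇒  p = 1/(1 + 1.2438) = 0.4457
Zh-104: 44.57%, Zh-106: 55.43%.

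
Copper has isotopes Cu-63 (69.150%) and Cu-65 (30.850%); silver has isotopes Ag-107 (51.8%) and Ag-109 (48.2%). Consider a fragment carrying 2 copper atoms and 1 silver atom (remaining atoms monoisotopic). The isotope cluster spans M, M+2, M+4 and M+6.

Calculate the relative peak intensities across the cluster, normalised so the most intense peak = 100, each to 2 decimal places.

54.86 : 100.00 : 56.47 : 10.16

Copper pattern (n=2): 0.47817225 : 0.4266555 : 0.09517225
Silver pattern (n=1): 0.5180 : 0.4820
Convolve the two distributions (both contribute in 2-u steps):
  M: 0.47817225×0.5180 = 0.247693
  M+2: 0.47817225×0.4820 + 0.4266555×0.5180 = 0.451487
  M+4: 0.4266555×0.4820 + 0.09517225×0.5180 = 0.254947
  M+6: 0.09517225×0.4820 = 0.045873
Scale to base peak (0.451487) = 100: 54.86 : 100.00 : 56.47 : 10.16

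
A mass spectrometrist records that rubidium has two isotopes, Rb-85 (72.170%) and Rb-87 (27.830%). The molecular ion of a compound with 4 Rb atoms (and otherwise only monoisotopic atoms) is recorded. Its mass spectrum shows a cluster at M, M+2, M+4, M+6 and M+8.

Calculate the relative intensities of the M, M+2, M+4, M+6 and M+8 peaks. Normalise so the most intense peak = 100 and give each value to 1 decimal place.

64.8 : 100.0 : 57.8 : 14.9 : 1.4

Expanding (0.72170 + 0.27830)^4:
P(M) = 0.72170^4 = 0.271286
P(M+2) = 4 × 0.72170^3 × 0.27830^1 = 0.418450
P(M+4) = 6 × 0.72170^2 × 0.27830^2 = 0.242042
P(M+6) = 4 × 0.72170^1 × 0.27830^3 = 0.062224
P(M+8) = 0.27830^4 = 0.005999
The M+2 peak is largest (0.418450); scaling to 100 gives 64.8 : 100.0 : 57.8 : 14.9 : 1.4.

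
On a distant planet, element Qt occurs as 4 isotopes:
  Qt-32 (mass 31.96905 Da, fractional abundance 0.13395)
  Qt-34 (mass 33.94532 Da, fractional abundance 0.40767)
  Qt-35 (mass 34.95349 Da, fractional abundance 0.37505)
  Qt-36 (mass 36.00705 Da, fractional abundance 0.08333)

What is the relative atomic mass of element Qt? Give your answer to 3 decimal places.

Weight each isotope mass by its fractional abundance: 0.13395 × 31.96905 + 0.40767 × 33.94532 + 0.37505 × 34.95349 + 0.08333 × 36.00705
= 4.282254 + 13.838489 + 13.109306 + 3.000467 = 34.230516 Da

34.231 Da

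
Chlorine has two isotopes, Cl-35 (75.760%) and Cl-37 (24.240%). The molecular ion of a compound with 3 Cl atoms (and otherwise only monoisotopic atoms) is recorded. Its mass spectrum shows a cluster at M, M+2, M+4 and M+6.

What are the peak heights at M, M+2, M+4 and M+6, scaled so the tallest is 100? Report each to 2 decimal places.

The 3 Cl atoms are independent, so intensities follow the terms of (0.75760 + 0.24240)^3.
P(M) = 0.75760^3 = 0.434830
P(M+2) = 3 × 0.75760^2 × 0.24240^1 = 0.417382
P(M+4) = 3 × 0.75760^1 × 0.24240^2 = 0.133545
P(M+6) = 0.24240^3 = 0.014243
The M peak is largest (0.434830); scaling to 100 gives 100.00 : 95.99 : 30.71 : 3.28.

100.00 : 95.99 : 30.71 : 3.28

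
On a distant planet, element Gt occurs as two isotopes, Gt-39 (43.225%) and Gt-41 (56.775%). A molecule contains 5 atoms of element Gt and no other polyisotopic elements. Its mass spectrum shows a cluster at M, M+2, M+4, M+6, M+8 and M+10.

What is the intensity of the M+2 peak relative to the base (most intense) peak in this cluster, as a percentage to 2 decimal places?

28.98%

Binomial terms of (0.43225 + 0.56775)^5: M 0.0151, M+2 0.0991, M+4 0.2603, M+6 0.3419, M+8 0.2246, M+10 0.0590 → M+6 is the base peak.
P(M+6) = C(5,3) × 0.43225^2 × 0.56775^3 = 10 × 0.18684006 × 0.18300857 = 0.341933 (base)
P(M+2) = C(5,1) × 0.43225^4 × 0.56775^1 = 5 × 0.03490921 × 0.56775 = 0.099099
Relative intensity = 0.099099 / 0.341933 × 100 = 28.98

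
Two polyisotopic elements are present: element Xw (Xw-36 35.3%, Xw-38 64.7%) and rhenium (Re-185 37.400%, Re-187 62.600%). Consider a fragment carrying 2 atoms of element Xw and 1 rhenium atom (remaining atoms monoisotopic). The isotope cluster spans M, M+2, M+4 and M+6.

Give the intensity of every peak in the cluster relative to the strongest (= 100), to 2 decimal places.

Element Xw pattern (n=2): 0.124609 : 0.456782 : 0.418609
Rhenium pattern (n=1): 0.3740 : 0.6260
Convolve the two distributions (both contribute in 2-u steps):
  M: 0.124609×0.3740 = 0.046604
  M+2: 0.124609×0.6260 + 0.456782×0.3740 = 0.248842
  M+4: 0.456782×0.6260 + 0.418609×0.3740 = 0.442505
  M+6: 0.418609×0.6260 = 0.262049
Scale to base peak (0.442505) = 100: 10.53 : 56.23 : 100.00 : 59.22

10.53 : 56.23 : 100.00 : 59.22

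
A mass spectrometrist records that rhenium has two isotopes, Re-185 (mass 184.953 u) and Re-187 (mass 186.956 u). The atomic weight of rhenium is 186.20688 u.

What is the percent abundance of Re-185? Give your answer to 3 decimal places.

37.400%

Writing the weighted mean with unknown fraction x of Re-185:
184.953·x + 186.956·(1 − x) = 186.20688
(184.953 − 186.956)·x = 186.20688 − 186.956
x = -0.74912 / -2.003 = 0.37400 → 37.400% Re-185, 62.600% Re-187.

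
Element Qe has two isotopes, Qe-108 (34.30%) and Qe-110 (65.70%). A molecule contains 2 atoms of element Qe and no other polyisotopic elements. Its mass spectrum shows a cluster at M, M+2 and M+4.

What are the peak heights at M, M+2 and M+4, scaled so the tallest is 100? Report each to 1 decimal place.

Each Qe atom is independently Qe-108 (p = 0.3430) or Qe-110 (q = 0.6570); the cluster is the binomial expansion (p + q)^2.
P(M) = 0.3430^2 = 0.117649
P(M+2) = 2 × 0.3430^1 × 0.6570^1 = 0.450702
P(M+4) = 0.6570^2 = 0.431649
The M+2 peak is largest (0.450702); scaling to 100 gives 26.1 : 100.0 : 95.8.

26.1 : 100.0 : 95.8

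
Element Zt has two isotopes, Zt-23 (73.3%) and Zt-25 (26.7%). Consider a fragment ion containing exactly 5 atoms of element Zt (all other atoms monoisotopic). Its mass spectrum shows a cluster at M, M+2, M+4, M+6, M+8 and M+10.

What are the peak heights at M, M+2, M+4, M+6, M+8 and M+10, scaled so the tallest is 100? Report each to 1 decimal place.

54.9 : 100.0 : 72.9 : 26.5 : 4.8 : 0.4

Each Zt atom is independently Zt-23 (p = 0.733) or Zt-25 (q = 0.267); the cluster is the binomial expansion (p + q)^5.
P(M) = 0.733^5 = 0.211602
P(M+2) = 5 × 0.733^4 × 0.267^1 = 0.385387
P(M+4) = 10 × 0.733^3 × 0.267^2 = 0.280759
P(M+6) = 10 × 0.733^2 × 0.267^3 = 0.102268
P(M+8) = 5 × 0.733^1 × 0.267^4 = 0.018626
P(M+10) = 0.267^5 = 0.001357
The M+2 peak is largest (0.385387); scaling to 100 gives 54.9 : 100.0 : 72.9 : 26.5 : 4.8 : 0.4.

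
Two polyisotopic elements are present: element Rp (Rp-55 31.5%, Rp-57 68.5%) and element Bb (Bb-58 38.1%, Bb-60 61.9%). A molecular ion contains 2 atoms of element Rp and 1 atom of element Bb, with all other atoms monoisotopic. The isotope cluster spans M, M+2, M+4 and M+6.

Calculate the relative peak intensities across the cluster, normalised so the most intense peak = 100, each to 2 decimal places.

8.48 : 50.65 : 100.00 : 65.14

Element Rp pattern (n=2): 0.099225 : 0.43155 : 0.469225
Element Bb pattern (n=1): 0.3810 : 0.6190
Convolve the two distributions (both contribute in 2-u steps):
  M: 0.099225×0.3810 = 0.037805
  M+2: 0.099225×0.6190 + 0.43155×0.3810 = 0.225841
  M+4: 0.43155×0.6190 + 0.469225×0.3810 = 0.445904
  M+6: 0.469225×0.6190 = 0.290450
Scale to base peak (0.445904) = 100: 8.48 : 50.65 : 100.00 : 65.14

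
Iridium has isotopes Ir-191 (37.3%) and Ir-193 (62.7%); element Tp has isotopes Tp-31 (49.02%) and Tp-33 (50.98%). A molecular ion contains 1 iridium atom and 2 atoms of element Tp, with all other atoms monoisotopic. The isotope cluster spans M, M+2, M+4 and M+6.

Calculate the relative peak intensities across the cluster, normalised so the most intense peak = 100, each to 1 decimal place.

21.8 : 82.2 : 100.0 : 39.7

Iridium pattern (n=1): 0.3730 : 0.6270
Element Tp pattern (n=2): 0.24029604 : 0.49980792 : 0.25989604
Convolve the two distributions (both contribute in 2-u steps):
  M: 0.3730×0.24029604 = 0.089630
  M+2: 0.3730×0.49980792 + 0.6270×0.24029604 = 0.337094
  M+4: 0.3730×0.25989604 + 0.6270×0.49980792 = 0.410321
  M+6: 0.6270×0.25989604 = 0.162955
Scale to base peak (0.410321) = 100: 21.8 : 82.2 : 100.0 : 39.7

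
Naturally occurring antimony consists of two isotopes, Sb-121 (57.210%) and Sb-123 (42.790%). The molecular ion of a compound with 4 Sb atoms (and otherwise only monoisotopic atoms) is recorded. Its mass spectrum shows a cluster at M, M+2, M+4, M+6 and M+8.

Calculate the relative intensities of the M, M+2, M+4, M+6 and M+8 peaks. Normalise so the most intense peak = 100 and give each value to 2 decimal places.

The 4 Sb atoms are independent, so intensities follow the terms of (0.57210 + 0.42790)^4.
P(M) = 0.57210^4 = 0.107124
P(M+2) = 4 × 0.57210^3 × 0.42790^1 = 0.320493
P(M+4) = 6 × 0.57210^2 × 0.42790^2 = 0.359567
P(M+6) = 4 × 0.57210^1 × 0.42790^3 = 0.179291
P(M+8) = 0.42790^4 = 0.033525
The M+4 peak is largest (0.359567); scaling to 100 gives 29.79 : 89.13 : 100.00 : 49.86 : 9.32.

29.79 : 89.13 : 100.00 : 49.86 : 9.32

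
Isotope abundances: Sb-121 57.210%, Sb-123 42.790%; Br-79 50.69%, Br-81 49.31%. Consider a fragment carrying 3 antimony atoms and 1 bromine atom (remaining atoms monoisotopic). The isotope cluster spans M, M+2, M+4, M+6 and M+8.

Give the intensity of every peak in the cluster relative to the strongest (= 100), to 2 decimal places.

25.90 : 83.31 : 100.00 : 53.12 : 10.54

Antimony pattern (n=3): 0.18724742 : 0.42015297 : 0.3142518 : 0.07834781
Bromine pattern (n=1): 0.5069 : 0.4931
Convolve the two distributions (both contribute in 2-u steps):
  M: 0.18724742×0.5069 = 0.094916
  M+2: 0.18724742×0.4931 + 0.42015297×0.5069 = 0.305307
  M+4: 0.42015297×0.4931 + 0.3142518×0.5069 = 0.366472
  M+6: 0.3142518×0.4931 + 0.07834781×0.5069 = 0.194672
  M+8: 0.07834781×0.4931 = 0.038633
Scale to base peak (0.366472) = 100: 25.90 : 83.31 : 100.00 : 53.12 : 10.54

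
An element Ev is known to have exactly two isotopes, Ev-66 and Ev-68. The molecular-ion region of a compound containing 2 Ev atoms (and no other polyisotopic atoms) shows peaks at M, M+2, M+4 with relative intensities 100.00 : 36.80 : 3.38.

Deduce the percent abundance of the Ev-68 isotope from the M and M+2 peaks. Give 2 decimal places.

Write p for the Ev-66 fraction. I(M+2)/I(M) = [C(2,1)·p^1·(1−p)] / p^2 = 2·(1−p)/p = 36.80/100.00 = 0.3680
(1−p)/p = 0.3680/2 = 0.1840  ⇒  p = 1/(1 + 0.1840) = 0.8446
Ev-66: 84.46%, Ev-68: 15.54%.

15.54%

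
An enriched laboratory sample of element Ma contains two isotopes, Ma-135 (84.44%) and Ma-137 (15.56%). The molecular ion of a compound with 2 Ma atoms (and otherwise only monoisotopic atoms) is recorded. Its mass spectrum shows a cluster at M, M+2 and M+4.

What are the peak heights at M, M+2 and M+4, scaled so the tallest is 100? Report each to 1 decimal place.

100.0 : 36.9 : 3.4

Each Ma atom is independently Ma-135 (p = 0.8444) or Ma-137 (q = 0.1556); the cluster is the binomial expansion (p + q)^2.
P(M) = 0.8444^2 = 0.713011
P(M+2) = 2 × 0.8444^1 × 0.1556^1 = 0.262777
P(M+4) = 0.1556^2 = 0.024211
The M peak is largest (0.713011); scaling to 100 gives 100.0 : 36.9 : 3.4.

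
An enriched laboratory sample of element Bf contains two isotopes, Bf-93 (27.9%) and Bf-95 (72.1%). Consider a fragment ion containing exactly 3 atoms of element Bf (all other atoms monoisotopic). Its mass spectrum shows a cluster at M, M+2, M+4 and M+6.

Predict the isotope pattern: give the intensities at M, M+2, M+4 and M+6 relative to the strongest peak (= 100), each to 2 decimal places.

4.99 : 38.70 : 100.00 : 86.14

Each Bf atom is independently Bf-93 (p = 0.279) or Bf-95 (q = 0.721); the cluster is the binomial expansion (p + q)^3.
P(M) = 0.279^3 = 0.021718
P(M+2) = 3 × 0.279^2 × 0.721^1 = 0.168370
P(M+4) = 3 × 0.279^1 × 0.721^2 = 0.435107
P(M+6) = 0.721^3 = 0.374805
The M+4 peak is largest (0.435107); scaling to 100 gives 4.99 : 38.70 : 100.00 : 86.14.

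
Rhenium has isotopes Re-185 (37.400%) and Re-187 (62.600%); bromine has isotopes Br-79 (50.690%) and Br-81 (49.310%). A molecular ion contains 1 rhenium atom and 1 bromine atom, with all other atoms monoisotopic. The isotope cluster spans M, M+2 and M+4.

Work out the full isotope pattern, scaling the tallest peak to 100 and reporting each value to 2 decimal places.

37.78 : 100.00 : 61.52

Rhenium pattern (n=1): 0.3740 : 0.6260
Bromine pattern (n=1): 0.5069 : 0.4931
Convolve the two distributions (both contribute in 2-u steps):
  M: 0.3740×0.5069 = 0.189581
  M+2: 0.3740×0.4931 + 0.6260×0.5069 = 0.501739
  M+4: 0.6260×0.4931 = 0.308681
Scale to base peak (0.501739) = 100: 37.78 : 100.00 : 61.52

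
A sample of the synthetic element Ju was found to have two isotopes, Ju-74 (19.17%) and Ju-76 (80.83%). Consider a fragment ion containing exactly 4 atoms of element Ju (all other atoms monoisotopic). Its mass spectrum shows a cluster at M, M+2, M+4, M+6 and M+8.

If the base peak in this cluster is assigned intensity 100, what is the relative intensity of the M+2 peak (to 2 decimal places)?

5.34

Term probabilities: M 0.0014, M+2 0.0228, M+4 0.1441, M+6 0.4049, M+8 0.4269. Base peak = M+8.
P(M+8) = C(4,4) × 0.1917^0 × 0.8083^4 = 1 × 1.0000 × 0.42686477 = 0.426865 (base)
P(M+2) = C(4,1) × 0.1917^3 × 0.8083^1 = 4 × 0.00704476 × 0.8083 = 0.022777
Relative intensity = 0.022777 / 0.426865 × 100 = 5.34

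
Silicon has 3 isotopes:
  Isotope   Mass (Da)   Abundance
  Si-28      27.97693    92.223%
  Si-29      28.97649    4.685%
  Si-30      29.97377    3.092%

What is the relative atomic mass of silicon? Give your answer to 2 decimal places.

28.09 Da

Ar = Σ fᵢ·mᵢ = 0.92223 × 27.97693 + 0.04685 × 28.97649 + 0.03092 × 29.97377
= 25.801164 + 1.357549 + 0.926789 = 28.085502 Da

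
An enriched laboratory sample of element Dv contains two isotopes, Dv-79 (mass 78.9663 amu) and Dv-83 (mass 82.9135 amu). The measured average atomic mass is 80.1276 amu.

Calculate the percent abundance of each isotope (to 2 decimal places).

Dv-79: 70.58%, Dv-83: 29.42%

With x = fraction of Dv-79 (so Dv-83 is 1 − x):
78.9663·x + 82.9135·(1 − x) = 80.1276
(78.9663 − 82.9135)·x = 80.1276 − 82.9135
x = -2.7859 / -3.9472 = 0.70579 → 70.58% Dv-79, 29.42% Dv-83.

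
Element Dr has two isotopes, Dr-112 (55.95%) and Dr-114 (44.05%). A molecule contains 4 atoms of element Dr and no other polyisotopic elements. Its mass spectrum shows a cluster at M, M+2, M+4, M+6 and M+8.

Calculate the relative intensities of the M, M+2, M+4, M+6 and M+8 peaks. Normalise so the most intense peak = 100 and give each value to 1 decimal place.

26.9 : 84.7 : 100.0 : 52.5 : 10.3

Each Dr atom is independently Dr-112 (p = 0.5595) or Dr-114 (q = 0.4405); the cluster is the binomial expansion (p + q)^4.
P(M) = 0.5595^4 = 0.097994
P(M+2) = 4 × 0.5595^3 × 0.4405^1 = 0.308607
P(M+4) = 6 × 0.5595^2 × 0.4405^2 = 0.364454
P(M+6) = 4 × 0.5595^1 × 0.4405^3 = 0.191292
P(M+8) = 0.4405^4 = 0.037652
The M+4 peak is largest (0.364454); scaling to 100 gives 26.9 : 84.7 : 100.0 : 52.5 : 10.3.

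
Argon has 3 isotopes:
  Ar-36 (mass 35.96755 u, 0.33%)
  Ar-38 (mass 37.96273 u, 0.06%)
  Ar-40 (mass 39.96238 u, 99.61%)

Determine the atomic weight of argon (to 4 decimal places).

Weight each isotope mass by its fractional abundance: 0.0033 × 35.96755 + 0.0006 × 37.96273 + 0.9961 × 39.96238
= 0.118693 + 0.022778 + 39.806527 = 39.947998 u

39.9480 u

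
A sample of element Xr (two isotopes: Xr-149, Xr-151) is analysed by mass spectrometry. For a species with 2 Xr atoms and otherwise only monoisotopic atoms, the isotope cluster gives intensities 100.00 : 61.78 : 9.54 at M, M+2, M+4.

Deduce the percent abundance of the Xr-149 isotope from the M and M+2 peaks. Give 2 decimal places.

Let p = fractional abundance of Xr-149. I(M+2)/I(M) = [C(2,1)·p^1·(1−p)] / p^2 = 2·(1−p)/p = 61.78/100.00 = 0.6178
(1−p)/p = 0.6178/2 = 0.3089  ⇒  p = 1/(1 + 0.3089) = 0.7640
Xr-149: 76.40%, Xr-151: 23.60%.

76.40%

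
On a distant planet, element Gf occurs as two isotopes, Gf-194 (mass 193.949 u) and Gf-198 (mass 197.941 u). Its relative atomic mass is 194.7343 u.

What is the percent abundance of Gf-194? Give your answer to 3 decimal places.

80.328%

Let x be the fractional abundance of Gf-194; then Gf-198 has abundance 1 − x.
193.949·x + 197.941·(1 − x) = 194.7343
(193.949 − 197.941)·x = 194.7343 − 197.941
x = -3.2067 / -3.992 = 0.80328 → 80.328% Gf-194, 19.672% Gf-198.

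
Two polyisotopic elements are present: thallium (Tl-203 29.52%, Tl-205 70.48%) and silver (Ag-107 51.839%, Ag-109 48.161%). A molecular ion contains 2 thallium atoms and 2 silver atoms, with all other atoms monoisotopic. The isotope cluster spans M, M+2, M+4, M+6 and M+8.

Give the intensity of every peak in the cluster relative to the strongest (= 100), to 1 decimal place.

6.5 : 43.0 : 100.0 : 95.3 : 31.9

Thallium pattern (n=2): 0.08714304 : 0.41611392 : 0.49674304
Silver pattern (n=2): 0.26872819 : 0.49932362 : 0.23194819
Convolve the two distributions (both contribute in 2-u steps):
  M: 0.08714304×0.26872819 = 0.023418
  M+2: 0.08714304×0.49932362 + 0.41611392×0.26872819 = 0.155334
  M+4: 0.08714304×0.23194819 + 0.41611392×0.49932362 + 0.49674304×0.26872819 = 0.361477
  M+6: 0.41611392×0.23194819 + 0.49674304×0.49932362 = 0.344552
  M+8: 0.49674304×0.23194819 = 0.115219
Scale to base peak (0.361477) = 100: 6.5 : 43.0 : 100.0 : 95.3 : 31.9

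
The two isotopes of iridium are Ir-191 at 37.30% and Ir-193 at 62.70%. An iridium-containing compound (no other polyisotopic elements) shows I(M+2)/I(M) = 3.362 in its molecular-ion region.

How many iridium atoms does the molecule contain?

2

For n independent Ir atoms, I(M+2)/I(M) = n · (abundance Ir-193) / (abundance Ir-191) = n · 0.6270/0.3730.
n = 3.362 × 0.3730/0.6270 = 2.00 ≈ 2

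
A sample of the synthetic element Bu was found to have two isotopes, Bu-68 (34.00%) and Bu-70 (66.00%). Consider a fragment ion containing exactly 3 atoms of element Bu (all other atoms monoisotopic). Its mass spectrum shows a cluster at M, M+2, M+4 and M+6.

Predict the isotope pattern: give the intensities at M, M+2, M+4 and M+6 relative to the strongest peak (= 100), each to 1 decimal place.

8.8 : 51.5 : 100.0 : 64.7

The 3 Bu atoms are independent, so intensities follow the terms of (0.3400 + 0.6600)^3.
P(M) = 0.3400^3 = 0.039304
P(M+2) = 3 × 0.3400^2 × 0.6600^1 = 0.228888
P(M+4) = 3 × 0.3400^1 × 0.6600^2 = 0.444312
P(M+6) = 0.6600^3 = 0.287496
The M+4 peak is largest (0.444312); scaling to 100 gives 8.8 : 51.5 : 100.0 : 64.7.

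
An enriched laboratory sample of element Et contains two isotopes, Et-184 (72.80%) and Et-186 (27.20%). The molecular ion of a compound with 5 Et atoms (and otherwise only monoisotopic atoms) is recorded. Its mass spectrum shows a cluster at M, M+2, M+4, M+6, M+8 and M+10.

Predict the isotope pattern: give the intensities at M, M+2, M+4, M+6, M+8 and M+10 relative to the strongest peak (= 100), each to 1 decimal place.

Expanding (0.7280 + 0.2720)^5:
P(M) = 0.7280^5 = 0.204483
P(M+2) = 5 × 0.7280^4 × 0.2720^1 = 0.382001
P(M+4) = 10 × 0.7280^3 × 0.2720^2 = 0.285451
P(M+6) = 10 × 0.7280^2 × 0.2720^3 = 0.106652
P(M+8) = 5 × 0.7280^1 × 0.2720^4 = 0.019924
P(M+10) = 0.2720^5 = 0.001489
The M+2 peak is largest (0.382001); scaling to 100 gives 53.5 : 100.0 : 74.7 : 27.9 : 5.2 : 0.4.

53.5 : 100.0 : 74.7 : 27.9 : 5.2 : 0.4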